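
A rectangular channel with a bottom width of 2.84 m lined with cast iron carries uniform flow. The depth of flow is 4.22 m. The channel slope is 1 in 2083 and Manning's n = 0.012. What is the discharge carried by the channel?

Q = 22.8 m³/s

Flow area A = b·y = 2.84 × 4.22 = 11.98 m². Wetted perimeter P = b + 2y = 2.84 + 2×4.22 = 11.28 m.
Hydraulic radius R = A/P = 11.98/11.28 = 1.062 m.
Manning's equation: Q = (1/n) A R^(2/3) S^(1/2) = (1/0.012) × 11.98 × 1.062^(2/3) × 0.0004801^(1/2) = 22.8 m³/s.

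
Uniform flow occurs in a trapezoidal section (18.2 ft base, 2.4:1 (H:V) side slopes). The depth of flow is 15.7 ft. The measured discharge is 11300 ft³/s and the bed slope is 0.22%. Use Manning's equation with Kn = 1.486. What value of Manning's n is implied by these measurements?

n = 0.023

With bottom width b = 18.2 ft and side slope z = 2.4: A = (b + zy)y = (18.2 + 2.4×15.7)×15.7 = 877.3 ft²; P = b + 2y√(1+z²) = 18.2 + 2×15.7×2.6 = 99.84 ft.
Hydraulic radius R = A/P = 877.3/99.84 = 8.787 ft.
Rearranging Manning's equation: n = (1.486/Q) A R^(2/3) S^(1/2) = (1.486/11300) × 877.3 × 8.787^(2/3) × √0.0022 = 0.023.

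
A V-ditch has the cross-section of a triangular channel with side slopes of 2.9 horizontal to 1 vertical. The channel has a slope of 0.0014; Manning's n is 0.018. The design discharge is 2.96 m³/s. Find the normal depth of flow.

y_n = 0.924 m

Manning's equation rearranged: A R^(2/3) = nQ / (1·√S) = 0.018 × 2.96 / (√0.0014) = 1.424.
At y = 0.761 m: A R^(2/3) = 0.8495 — short.
At y = 0.924 m: A R^(2/3) = 1.425 — matches.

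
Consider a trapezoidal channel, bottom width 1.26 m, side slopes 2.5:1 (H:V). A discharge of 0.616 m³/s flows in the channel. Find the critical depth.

At critical depth, Q² T / (g A³) = 1, i.e. A³/T = Q²/g = 0.616²/9.81 = 0.03868.
Try y = 0.289 m: A³/T = 0.06953 — too large.
Try y = 0.17 m: A³/T = 0.01114 — too small.
Try y = 0.245 m: A³/T = 0.03885 — close enough.

y_c = 0.245 m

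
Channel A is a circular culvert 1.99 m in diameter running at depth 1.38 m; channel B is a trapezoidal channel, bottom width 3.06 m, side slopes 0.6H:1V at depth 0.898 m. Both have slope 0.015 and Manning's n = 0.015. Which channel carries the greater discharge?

channel B

Channel A: For a circular section of diameter D = 1.99 m at depth y = 1.38 m, the central angle is θ = 2 arccos(1 − 2y/D) = 3.936 rad. Then A = (D²/8)(θ − sin θ) = 2.302 m² and P = Dθ/2 = 3.917 m. Hydraulic radius R = A/P = 2.302/3.917 = 0.5877 m. Q_A = (1/0.015)·2.302·0.5877^(2/3)·√0.015 = 13.19 m³/s.
Channel B: With bottom width b = 3.06 m and side slope z = 0.6: A = (b + zy)y = (3.06 + 0.6×0.898)×0.898 = 3.232 m²; P = b + 2y√(1+z²) = 3.06 + 2×0.898×1.166 = 5.154 m. Hydraulic radius R = A/P = 3.232/5.154 = 0.627 m. Q_B = (1/0.015)·3.232·0.627^(2/3)·√0.015 = 19.33 m³/s.
Q_A = 13.19 m³/s vs Q_B = 19.33 m³/s, so channel B carries more.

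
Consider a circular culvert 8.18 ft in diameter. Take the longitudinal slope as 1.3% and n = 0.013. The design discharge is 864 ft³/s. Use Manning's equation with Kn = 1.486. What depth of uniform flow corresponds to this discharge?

Manning's equation rearranged: A R^(2/3) = nQ / (1.486·√S) = 0.013 × 864 / (1.486 × √0.013) = 66.29.
Trying y = 4.44 ft: A R^(2/3) = 48.54 — low.
Trying y = 5.98 ft: A R^(2/3) = 74.89 — high.
Trying y = 5.45 ft: A R^(2/3) = 66.31 — ≈ 66.29.

y_n = 5.45 ft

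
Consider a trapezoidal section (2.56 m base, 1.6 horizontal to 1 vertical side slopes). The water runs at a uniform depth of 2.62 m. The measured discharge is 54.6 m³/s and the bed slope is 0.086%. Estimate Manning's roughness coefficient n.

n = 0.012

With bottom width b = 2.56 m and side slope z = 1.6: A = (b + zy)y = (2.56 + 1.6×2.62)×2.62 = 17.69 m²; P = b + 2y√(1+z²) = 2.56 + 2×2.62×1.887 = 12.45 m.
Hydraulic radius R = A/P = 17.69/12.45 = 1.421 m.
Rearranging Manning's equation: n = (1/Q) A R^(2/3) S^(1/2) = (1/54.6) × 17.69 × 1.421^(2/3) × √0.00086 = 0.012.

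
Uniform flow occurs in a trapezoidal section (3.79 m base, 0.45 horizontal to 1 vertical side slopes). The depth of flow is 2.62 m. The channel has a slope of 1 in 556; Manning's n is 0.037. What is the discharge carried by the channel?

Q = 18.4 m³/s

With bottom width b = 3.79 m and side slope z = 0.45: A = (b + zy)y = (3.79 + 0.45×2.62)×2.62 = 13.02 m²; P = b + 2y√(1+z²) = 3.79 + 2×2.62×1.097 = 9.536 m.
Hydraulic radius R = A/P = 13.02/9.536 = 1.365 m.
Manning's equation: Q = (1/n) A R^(2/3) S^(1/2) = (1/0.037) × 13.02 × 1.365^(2/3) × 0.001799^(1/2) = 18.4 m³/s.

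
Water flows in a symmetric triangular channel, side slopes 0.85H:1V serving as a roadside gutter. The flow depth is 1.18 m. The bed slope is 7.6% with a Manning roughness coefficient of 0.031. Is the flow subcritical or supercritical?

supercritical

For a triangular section with side slope z = 0.85: A = zy² = 0.85×1.18² = 1.184 m²; P = 2y√(1+z²) = 2×1.18×1.312 = 3.097 m.
Hydraulic radius R = A/P = 1.184/3.097 = 0.3821 m.
V = (1/n) R^(2/3) √S = (1/0.031) × 0.3821^(2/3) × √0.076 = 4.683 m/s. Hydraulic depth D_h = A/T = 1.184/2.006 = 0.59 m.
Froude number Fr = V/√(g·D_h) = 4.683/√(9.81×0.59) = 1.95, which is greater than 1, so the flow is supercritical.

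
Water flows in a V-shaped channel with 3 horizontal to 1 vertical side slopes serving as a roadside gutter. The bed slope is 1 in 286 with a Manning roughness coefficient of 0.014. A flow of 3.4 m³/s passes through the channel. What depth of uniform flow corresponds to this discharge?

y_n = 0.736 m

Manning's equation rearranged: A R^(2/3) = nQ / (1·√S) = 0.014 × 3.4 / (√0.003497) = 0.805.
Try y = 0.856 m: A R^(2/3) = 1.205 — too large.
Try y = 0.555 m: A R^(2/3) = 0.3796 — too small.
Try y = 0.736 m: A R^(2/3) = 0.8057 — close enough.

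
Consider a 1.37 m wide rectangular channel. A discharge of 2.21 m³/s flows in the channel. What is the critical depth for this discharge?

y_c = 0.643 m

For a rectangular channel, critical depth y_c = (q²/g)^(1/3) where q = Q/b = 2.21/1.37 = 1.613 m²/s.
So y_c = (1.613²/9.81)^(1/3) = 0.643 m.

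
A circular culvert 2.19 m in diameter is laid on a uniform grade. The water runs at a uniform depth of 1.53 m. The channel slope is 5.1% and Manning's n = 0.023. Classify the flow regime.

For a circular section of diameter D = 2.19 m at depth y = 1.53 m, the central angle is θ = 2 arccos(1 − 2y/D) = 3.959 rad. Then A = (D²/8)(θ − sin θ) = 2.81 m² and P = Dθ/2 = 4.335 m.
Hydraulic radius R = A/P = 2.81/4.335 = 0.6483 m.
V = (1/n) R^(2/3) √S = (1/0.023) × 0.6483^(2/3) × √0.051 = 7.355 m/s. Hydraulic depth D_h = A/T = 2.81/2.01 = 1.398 m.
Froude number Fr = V/√(g·D_h) = 7.355/√(9.81×1.398) = 1.99, which is greater than 1, so the flow is supercritical.

supercritical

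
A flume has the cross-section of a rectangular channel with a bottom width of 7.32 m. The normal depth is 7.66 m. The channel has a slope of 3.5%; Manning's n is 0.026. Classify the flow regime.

supercritical

Flow area A = b·y = 7.32 × 7.66 = 56.07 m². Wetted perimeter P = b + 2y = 7.32 + 2×7.66 = 22.64 m.
Hydraulic radius R = A/P = 56.07/22.64 = 2.477 m.
V = (1/n) R^(2/3) √S = (1/0.026) × 2.477^(2/3) × √0.035 = 13.17 m/s. Hydraulic depth D_h = A/T = 56.07/7.32 = 7.66 m.
Froude number Fr = V/√(g·D_h) = 13.17/√(9.81×7.66) = 1.52, which is greater than 1, so the flow is supercritical.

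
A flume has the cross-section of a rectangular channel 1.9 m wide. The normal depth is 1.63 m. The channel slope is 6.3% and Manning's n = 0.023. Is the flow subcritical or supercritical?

Flow area A = b·y = 1.9 × 1.63 = 3.097 m². Wetted perimeter P = b + 2y = 1.9 + 2×1.63 = 5.16 m.
Hydraulic radius R = A/P = 3.097/5.16 = 0.6002 m.
V = (1/n) R^(2/3) √S = (1/0.023) × 0.6002^(2/3) × √0.063 = 7.765 m/s. Hydraulic depth D_h = A/T = 3.097/1.9 = 1.63 m.
Froude number Fr = V/√(g·D_h) = 7.765/√(9.81×1.63) = 1.94, which is greater than 1, so the flow is supercritical.

supercritical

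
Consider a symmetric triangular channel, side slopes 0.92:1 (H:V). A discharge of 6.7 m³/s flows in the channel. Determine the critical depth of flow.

At critical depth, Q² T / (g A³) = 1, i.e. A³/T = Q²/g = 6.7²/9.81 = 4.576.
Try y = 1.22 m: A³/T = 1.144 — low.
Try y = 1.61 m: A³/T = 4.578 — close enough.

y_c = 1.61 m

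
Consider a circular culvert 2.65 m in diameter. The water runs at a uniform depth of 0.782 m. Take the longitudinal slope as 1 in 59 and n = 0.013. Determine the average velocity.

For a circular section of diameter D = 2.65 m at depth y = 0.782 m, the central angle is θ = 2 arccos(1 − 2y/D) = 2.297 rad. Then A = (D²/8)(θ − sin θ) = 1.36 m² and P = Dθ/2 = 3.044 m.
Hydraulic radius R = A/P = 1.36/3.044 = 0.4469 m.
From Manning's equation, V = (1/n) R^(2/3) S^(1/2) = (1/0.013) × 0.4469^(2/3) × 0.01695^(1/2) = 5.85 m/s.

V = 5.85 m/s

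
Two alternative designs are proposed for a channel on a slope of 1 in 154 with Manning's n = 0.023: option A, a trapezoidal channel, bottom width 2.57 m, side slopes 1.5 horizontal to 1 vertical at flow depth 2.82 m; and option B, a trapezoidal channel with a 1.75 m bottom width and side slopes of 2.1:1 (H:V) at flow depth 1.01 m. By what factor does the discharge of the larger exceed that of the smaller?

8.99

Channel A: With bottom width b = 2.57 m and side slope z = 1.5: A = (b + zy)y = (2.57 + 1.5×2.82)×2.82 = 19.18 m²; P = b + 2y√(1+z²) = 2.57 + 2×2.82×1.803 = 12.74 m. Hydraulic radius R = A/P = 19.18/12.74 = 1.505 m. Q_A = (1/0.023)·19.18·1.505^(2/3)·√0.006494 = 88.25 m³/s.
Channel B: With bottom width b = 1.75 m and side slope z = 2.1: A = (b + zy)y = (1.75 + 2.1×1.01)×1.01 = 3.91 m²; P = b + 2y√(1+z²) = 1.75 + 2×1.01×2.326 = 6.448 m. Hydraulic radius R = A/P = 3.91/6.448 = 0.6063 m. Q_B = (1/0.023)·3.91·0.6063^(2/3)·√0.006494 = 9.813 m³/s.
The larger discharge is 88.25 m³/s and the smaller is 9.813 m³/s; the ratio is 8.99.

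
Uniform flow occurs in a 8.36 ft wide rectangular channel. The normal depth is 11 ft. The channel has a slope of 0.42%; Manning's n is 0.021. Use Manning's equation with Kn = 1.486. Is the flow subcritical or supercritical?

Flow area A = b·y = 8.36 × 11 = 91.96 ft². Wetted perimeter P = b + 2y = 8.36 + 2×11 = 30.36 ft.
Hydraulic radius R = A/P = 91.96/30.36 = 3.029 ft.
V = (1.486/n) R^(2/3) √S = (1.486/0.021) × 3.029^(2/3) × √0.0042 = 9.6 ft/s. Hydraulic depth D_h = A/T = 91.96/8.36 = 11 ft.
Froude number Fr = V/√(g·D_h) = 9.6/√(32.2×11) = 0.51, which is less than 1, so the flow is subcritical.

subcritical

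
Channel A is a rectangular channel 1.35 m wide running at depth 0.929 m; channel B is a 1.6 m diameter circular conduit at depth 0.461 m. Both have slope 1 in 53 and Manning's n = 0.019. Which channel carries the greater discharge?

channel A

Channel A: Flow area A = b·y = 1.35 × 0.929 = 1.254 m². Wetted perimeter P = b + 2y = 1.35 + 2×0.929 = 3.208 m. Hydraulic radius R = A/P = 1.254/3.208 = 0.3909 m. Q_A = (1/0.019)·1.254·0.3909^(2/3)·√0.01887 = 4.848 m³/s.
Channel B: For a circular section of diameter D = 1.6 m at depth y = 0.461 m, the central angle is θ = 2 arccos(1 − 2y/D) = 2.266 rad. Then A = (D²/8)(θ − sin θ) = 0.4796 m² and P = Dθ/2 = 1.813 m. Hydraulic radius R = A/P = 0.4796/1.813 = 0.2645 m. Q_B = (1/0.019)·0.4796·0.2645^(2/3)·√0.01887 = 1.429 m³/s.
Q_A = 4.848 m³/s vs Q_B = 1.429 m³/s, so channel A carries more.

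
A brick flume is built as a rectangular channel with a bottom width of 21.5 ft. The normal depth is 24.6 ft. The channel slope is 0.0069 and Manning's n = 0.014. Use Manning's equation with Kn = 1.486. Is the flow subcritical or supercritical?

supercritical

Flow area A = b·y = 21.5 × 24.6 = 528.9 ft². Wetted perimeter P = b + 2y = 21.5 + 2×24.6 = 70.7 ft.
Hydraulic radius R = A/P = 528.9/70.7 = 7.481 ft.
V = (1.486/n) R^(2/3) √S = (1.486/0.014) × 7.481^(2/3) × √0.0069 = 33.72 ft/s. Hydraulic depth D_h = A/T = 528.9/21.5 = 24.6 ft.
Froude number Fr = V/√(g·D_h) = 33.72/√(32.2×24.6) = 1.2, which is greater than 1, so the flow is supercritical.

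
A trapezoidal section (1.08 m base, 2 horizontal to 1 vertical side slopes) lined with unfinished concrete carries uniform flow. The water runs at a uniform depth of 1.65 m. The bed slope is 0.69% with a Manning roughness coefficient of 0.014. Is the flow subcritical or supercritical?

supercritical

With bottom width b = 1.08 m and side slope z = 2: A = (b + zy)y = (1.08 + 2×1.65)×1.65 = 7.227 m²; P = b + 2y√(1+z²) = 1.08 + 2×1.65×2.236 = 8.459 m.
Hydraulic radius R = A/P = 7.227/8.459 = 0.8544 m.
V = (1/n) R^(2/3) √S = (1/0.014) × 0.8544^(2/3) × √0.0069 = 5.342 m/s. Hydraulic depth D_h = A/T = 7.227/7.68 = 0.941 m.
Froude number Fr = V/√(g·D_h) = 5.342/√(9.81×0.941) = 1.76, which is greater than 1, so the flow is supercritical.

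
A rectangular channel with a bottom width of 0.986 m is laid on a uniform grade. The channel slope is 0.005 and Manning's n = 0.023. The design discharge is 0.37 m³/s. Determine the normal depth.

y_n = 0.351 m

Manning's equation rearranged: A R^(2/3) = nQ / (1·√S) = 0.023 × 0.37 / (√0.005) = 0.1203.
At y = 0.301 m: A R^(2/3) = 0.09701 — short.
At y = 0.404 m: A R^(2/3) = 0.1461 — over.
At y = 0.351 m: A R^(2/3) = 0.1203 — ≈ 0.1203.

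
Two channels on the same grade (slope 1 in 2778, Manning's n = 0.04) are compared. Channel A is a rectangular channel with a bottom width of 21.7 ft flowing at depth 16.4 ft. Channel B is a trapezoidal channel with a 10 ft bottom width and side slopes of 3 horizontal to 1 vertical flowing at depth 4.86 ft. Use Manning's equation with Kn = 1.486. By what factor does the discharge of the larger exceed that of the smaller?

5.08

Channel A: Flow area A = b·y = 21.7 × 16.4 = 355.9 ft². Wetted perimeter P = b + 2y = 21.7 + 2×16.4 = 54.5 ft. Hydraulic radius R = A/P = 355.9/54.5 = 6.53 ft. Q_A = (1.486/0.04)·355.9·6.53^(2/3)·√0.00036 = 876.3 ft³/s.
Channel B: With bottom width b = 10 ft and side slope z = 3: A = (b + zy)y = (10 + 3×4.86)×4.86 = 119.5 ft²; P = b + 2y√(1+z²) = 10 + 2×4.86×3.162 = 40.74 ft. Hydraulic radius R = A/P = 119.5/40.74 = 2.932 ft. Q_B = (1.486/0.04)·119.5·2.932^(2/3)·√0.00036 = 172.5 ft³/s.
The larger discharge is 876.3 ft³/s and the smaller is 172.5 ft³/s; the ratio is 5.08.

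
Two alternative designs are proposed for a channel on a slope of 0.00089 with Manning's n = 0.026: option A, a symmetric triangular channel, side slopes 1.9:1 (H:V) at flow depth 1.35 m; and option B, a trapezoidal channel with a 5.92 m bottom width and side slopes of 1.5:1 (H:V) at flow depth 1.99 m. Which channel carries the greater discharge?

channel B

Channel A: For a triangular section with side slope z = 1.9: A = zy² = 1.9×1.35² = 3.463 m²; P = 2y√(1+z²) = 2×1.35×2.147 = 5.797 m. Hydraulic radius R = A/P = 3.463/5.797 = 0.5973 m. Q_A = (1/0.026)·3.463·0.5973^(2/3)·√0.00089 = 2.818 m³/s.
Channel B: With bottom width b = 5.92 m and side slope z = 1.5: A = (b + zy)y = (5.92 + 1.5×1.99)×1.99 = 17.72 m²; P = b + 2y√(1+z²) = 5.92 + 2×1.99×1.803 = 13.1 m. Hydraulic radius R = A/P = 17.72/13.1 = 1.353 m. Q_B = (1/0.026)·17.72·1.353^(2/3)·√0.00089 = 24.88 m³/s.
Q_A = 2.818 m³/s vs Q_B = 24.88 m³/s, so channel B carries more.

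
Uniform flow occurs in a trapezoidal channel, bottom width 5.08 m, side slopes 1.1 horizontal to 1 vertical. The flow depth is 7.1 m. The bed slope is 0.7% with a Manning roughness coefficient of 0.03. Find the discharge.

With bottom width b = 5.08 m and side slope z = 1.1: A = (b + zy)y = (5.08 + 1.1×7.1)×7.1 = 91.52 m²; P = b + 2y√(1+z²) = 5.08 + 2×7.1×1.487 = 26.19 m.
Hydraulic radius R = A/P = 91.52/26.19 = 3.494 m.
Manning's equation: Q = (1/n) A R^(2/3) S^(1/2) = (1/0.03) × 91.52 × 3.494^(2/3) × 0.007^(1/2) = 588 m³/s.

Q = 588 m³/s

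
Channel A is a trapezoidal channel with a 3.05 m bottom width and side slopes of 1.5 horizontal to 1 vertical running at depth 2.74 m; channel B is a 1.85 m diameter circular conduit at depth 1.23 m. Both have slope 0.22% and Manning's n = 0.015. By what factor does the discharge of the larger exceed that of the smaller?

20.6

Channel A: With bottom width b = 3.05 m and side slope z = 1.5: A = (b + zy)y = (3.05 + 1.5×2.74)×2.74 = 19.62 m²; P = b + 2y√(1+z²) = 3.05 + 2×2.74×1.803 = 12.93 m. Hydraulic radius R = A/P = 19.62/12.93 = 1.517 m. Q_A = (1/0.015)·19.62·1.517^(2/3)·√0.0022 = 81 m³/s.
Channel B: For a circular section of diameter D = 1.85 m at depth y = 1.23 m, the central angle is θ = 2 arccos(1 − 2y/D) = 3.814 rad. Then A = (D²/8)(θ − sin θ) = 1.898 m² and P = Dθ/2 = 3.528 m. Hydraulic radius R = A/P = 1.898/3.528 = 0.538 m. Q_B = (1/0.015)·1.898·0.538^(2/3)·√0.0022 = 3.926 m³/s.
The larger discharge is 81 m³/s and the smaller is 3.926 m³/s; the ratio is 20.6.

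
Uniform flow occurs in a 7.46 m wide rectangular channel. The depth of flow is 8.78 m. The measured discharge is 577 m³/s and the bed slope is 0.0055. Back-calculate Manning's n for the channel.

n = 0.016

Flow area A = b·y = 7.46 × 8.78 = 65.5 m². Wetted perimeter P = b + 2y = 7.46 + 2×8.78 = 25.02 m.
Hydraulic radius R = A/P = 65.5/25.02 = 2.618 m.
Rearranging Manning's equation: n = (1/Q) A R^(2/3) S^(1/2) = (1/577) × 65.5 × 2.618^(2/3) × √0.0055 = 0.016.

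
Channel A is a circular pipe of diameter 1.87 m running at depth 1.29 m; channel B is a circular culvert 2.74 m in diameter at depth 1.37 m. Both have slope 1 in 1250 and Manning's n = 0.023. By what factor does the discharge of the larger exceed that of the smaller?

Channel A: For a circular section of diameter D = 1.87 m at depth y = 1.29 m, the central angle is θ = 2 arccos(1 − 2y/D) = 3.92 rad. Then A = (D²/8)(θ − sin θ) = 2.021 m² and P = Dθ/2 = 3.666 m. Hydraulic radius R = A/P = 2.021/3.666 = 0.5513 m. Q_A = (1/0.023)·2.021·0.5513^(2/3)·√0.0008 = 1.671 m³/s.
Channel B: For a circular section of diameter D = 2.74 m at depth y = 1.37 m, the central angle is θ = 2 arccos(1 − 2y/D) = 3.142 rad. Then A = (D²/8)(θ − sin θ) = 2.948 m² and P = Dθ/2 = 4.304 m. Hydraulic radius R = A/P = 2.948/4.304 = 0.685 m. Q_B = (1/0.023)·2.948·0.685^(2/3)·√0.0008 = 2.817 m³/s.
The larger discharge is 2.817 m³/s and the smaller is 1.671 m³/s; the ratio is 1.69.

1.69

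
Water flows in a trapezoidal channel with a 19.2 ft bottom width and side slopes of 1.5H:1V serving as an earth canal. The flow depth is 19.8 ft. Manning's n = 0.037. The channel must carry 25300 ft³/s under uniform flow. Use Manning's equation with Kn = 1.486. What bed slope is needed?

S = 0.018

With bottom width b = 19.2 ft and side slope z = 1.5: A = (b + zy)y = (19.2 + 1.5×19.8)×19.8 = 968.2 ft²; P = b + 2y√(1+z²) = 19.2 + 2×19.8×1.803 = 90.59 ft.
Hydraulic radius R = A/P = 968.2/90.59 = 10.69 ft.
From Manning's equation, S = [nQ / (1.486 A R^(2/3))]² = [0.037 × 25300 / (1.486 × 968.2 × 10.69^(2/3))]² = 0.018.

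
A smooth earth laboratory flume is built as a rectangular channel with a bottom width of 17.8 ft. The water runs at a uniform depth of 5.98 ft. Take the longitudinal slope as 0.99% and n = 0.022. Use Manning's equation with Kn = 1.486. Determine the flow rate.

Flow area A = b·y = 17.8 × 5.98 = 106.4 ft². Wetted perimeter P = b + 2y = 17.8 + 2×5.98 = 29.76 ft.
Hydraulic radius R = A/P = 106.4/29.76 = 3.577 ft.
Manning's equation: Q = (1.486/n) A R^(2/3) S^(1/2) = (1.486/0.022) × 106.4 × 3.577^(2/3) × 0.0099^(1/2) = 1670 ft³/s.

Q = 1670 ft³/s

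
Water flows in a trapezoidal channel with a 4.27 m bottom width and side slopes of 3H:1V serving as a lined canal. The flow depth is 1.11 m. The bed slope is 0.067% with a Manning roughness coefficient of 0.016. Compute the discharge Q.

With bottom width b = 4.27 m and side slope z = 3: A = (b + zy)y = (4.27 + 3×1.11)×1.11 = 8.436 m²; P = b + 2y√(1+z²) = 4.27 + 2×1.11×3.162 = 11.29 m.
Hydraulic radius R = A/P = 8.436/11.29 = 0.7472 m.
Manning's equation: Q = (1/n) A R^(2/3) S^(1/2) = (1/0.016) × 8.436 × 0.7472^(2/3) × 0.00067^(1/2) = 11.2 m³/s.

Q = 11.2 m³/s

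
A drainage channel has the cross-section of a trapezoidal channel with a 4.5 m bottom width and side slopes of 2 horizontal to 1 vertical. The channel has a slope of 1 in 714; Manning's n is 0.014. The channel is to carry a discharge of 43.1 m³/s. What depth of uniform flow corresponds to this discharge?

Manning's equation rearranged: A R^(2/3) = nQ / (1·√S) = 0.014 × 43.1 / (√0.001401) = 16.12.
At y = 1.29 m: A R^(2/3) = 8.447 — low.
At y = 1.98 m: A R^(2/3) = 19.48 — high.
At y = 1.8 m: A R^(2/3) = 16.11 — close enough.

y_n = 1.8 m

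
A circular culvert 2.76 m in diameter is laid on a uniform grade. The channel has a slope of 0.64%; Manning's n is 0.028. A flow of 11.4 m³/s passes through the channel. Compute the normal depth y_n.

y_n = 1.96 m

Manning's equation rearranged: A R^(2/3) = nQ / (1·√S) = 0.028 × 11.4 / (√0.0064) = 3.99.
At y = 1.71 m: A R^(2/3) = 3.295 — too small.
At y = 2.38 m: A R^(2/3) = 4.863 — too large.
At y = 1.96 m: A R^(2/3) = 3.985 — close enough.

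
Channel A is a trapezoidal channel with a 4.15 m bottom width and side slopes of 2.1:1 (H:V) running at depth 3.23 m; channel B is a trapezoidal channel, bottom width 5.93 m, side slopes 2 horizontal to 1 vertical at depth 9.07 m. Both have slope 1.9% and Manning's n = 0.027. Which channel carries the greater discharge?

Channel A: With bottom width b = 4.15 m and side slope z = 2.1: A = (b + zy)y = (4.15 + 2.1×3.23)×3.23 = 35.31 m²; P = b + 2y√(1+z²) = 4.15 + 2×3.23×2.326 = 19.18 m. Hydraulic radius R = A/P = 35.31/19.18 = 1.842 m. Q_A = (1/0.027)·35.31·1.842^(2/3)·√0.019 = 270.9 m³/s.
Channel B: With bottom width b = 5.93 m and side slope z = 2: A = (b + zy)y = (5.93 + 2×9.07)×9.07 = 218.3 m²; P = b + 2y√(1+z²) = 5.93 + 2×9.07×2.236 = 46.49 m. Hydraulic radius R = A/P = 218.3/46.49 = 4.696 m. Q_B = (1/0.027)·218.3·4.696^(2/3)·√0.019 = 3125 m³/s.
Q_A = 270.9 m³/s vs Q_B = 3125 m³/s, so channel B carries more.

channel B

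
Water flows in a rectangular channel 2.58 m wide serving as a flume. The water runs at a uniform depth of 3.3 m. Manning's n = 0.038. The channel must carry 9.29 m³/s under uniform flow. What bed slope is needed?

Flow area A = b·y = 2.58 × 3.3 = 8.514 m². Wetted perimeter P = b + 2y = 2.58 + 2×3.3 = 9.18 m.
Hydraulic radius R = A/P = 8.514/9.18 = 0.9275 m.
From Manning's equation, S = [nQ / (1 A R^(2/3))]² = [0.038 × 9.29 / (1 × 8.514 × 0.9275^(2/3))]² = 0.0019.

S = 0.0019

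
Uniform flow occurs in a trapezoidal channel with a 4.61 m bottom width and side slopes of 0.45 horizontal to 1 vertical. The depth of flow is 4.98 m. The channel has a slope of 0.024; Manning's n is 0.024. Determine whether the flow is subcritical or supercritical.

supercritical

With bottom width b = 4.61 m and side slope z = 0.45: A = (b + zy)y = (4.61 + 0.45×4.98)×4.98 = 34.12 m²; P = b + 2y√(1+z²) = 4.61 + 2×4.98×1.097 = 15.53 m.
Hydraulic radius R = A/P = 34.12/15.53 = 2.197 m.
V = (1/n) R^(2/3) √S = (1/0.024) × 2.197^(2/3) × √0.024 = 10.91 m/s. Hydraulic depth D_h = A/T = 34.12/9.092 = 3.753 m.
Froude number Fr = V/√(g·D_h) = 10.91/√(9.81×3.753) = 1.8, which is greater than 1, so the flow is supercritical.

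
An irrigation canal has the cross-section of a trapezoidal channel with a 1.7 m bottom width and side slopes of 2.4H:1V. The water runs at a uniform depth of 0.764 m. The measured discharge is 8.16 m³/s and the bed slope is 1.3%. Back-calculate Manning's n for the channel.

n = 0.023

With bottom width b = 1.7 m and side slope z = 2.4: A = (b + zy)y = (1.7 + 2.4×0.764)×0.764 = 2.7 m²; P = b + 2y√(1+z²) = 1.7 + 2×0.764×2.6 = 5.673 m.
Hydraulic radius R = A/P = 2.7/5.673 = 0.4759 m.
Rearranging Manning's equation: n = (1/Q) A R^(2/3) S^(1/2) = (1/8.16) × 2.7 × 0.4759^(2/3) × √0.013 = 0.023.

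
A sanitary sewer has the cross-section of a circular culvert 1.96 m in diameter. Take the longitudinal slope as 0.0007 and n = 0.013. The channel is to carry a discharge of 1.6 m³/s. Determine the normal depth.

y_n = 0.885 m

Manning's equation rearranged: A R^(2/3) = nQ / (1·√S) = 0.013 × 1.6 / (√0.0007) = 0.7862.
Trying y = 1.11 m: A R^(2/3) = 1.151 — too large.
Trying y = 0.782 m: A R^(2/3) = 0.629 — too small.
Trying y = 0.885 m: A R^(2/3) = 0.7858 — ≈ 0.7862.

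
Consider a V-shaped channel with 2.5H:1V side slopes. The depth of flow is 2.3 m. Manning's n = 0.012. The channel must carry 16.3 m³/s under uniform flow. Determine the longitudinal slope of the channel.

For a triangular section with side slope z = 2.5: A = zy² = 2.5×2.3² = 13.22 m²; P = 2y√(1+z²) = 2×2.3×2.693 = 12.39 m.
Hydraulic radius R = A/P = 13.22/12.39 = 1.068 m.
From Manning's equation, S = [nQ / (1 A R^(2/3))]² = [0.012 × 16.3 / (1 × 13.22 × 1.068^(2/3))]² = 0.0002.

S = 0.0002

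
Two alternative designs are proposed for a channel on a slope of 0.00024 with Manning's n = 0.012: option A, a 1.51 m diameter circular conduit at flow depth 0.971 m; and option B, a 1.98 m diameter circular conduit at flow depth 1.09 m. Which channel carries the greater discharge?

Channel A: For a circular section of diameter D = 1.51 m at depth y = 0.971 m, the central angle is θ = 2 arccos(1 − 2y/D) = 3.722 rad. Then A = (D²/8)(θ − sin θ) = 1.217 m² and P = Dθ/2 = 2.81 m. Hydraulic radius R = A/P = 1.217/2.81 = 0.4331 m. Q_A = (1/0.012)·1.217·0.4331^(2/3)·√0.00024 = 0.8994 m³/s.
Channel B: For a circular section of diameter D = 1.98 m at depth y = 1.09 m, the central angle is θ = 2 arccos(1 − 2y/D) = 3.344 rad. Then A = (D²/8)(θ − sin θ) = 1.737 m² and P = Dθ/2 = 3.311 m. Hydraulic radius R = A/P = 1.737/3.311 = 0.5248 m. Q_B = (1/0.012)·1.737·0.5248^(2/3)·√0.00024 = 1.459 m³/s.
Q_A = 0.8994 m³/s vs Q_B = 1.459 m³/s, so channel B carries more.

channel B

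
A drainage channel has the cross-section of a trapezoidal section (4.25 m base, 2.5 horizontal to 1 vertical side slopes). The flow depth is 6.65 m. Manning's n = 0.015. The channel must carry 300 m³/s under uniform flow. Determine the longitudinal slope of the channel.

S = 0.0002

With bottom width b = 4.25 m and side slope z = 2.5: A = (b + zy)y = (4.25 + 2.5×6.65)×6.65 = 138.8 m²; P = b + 2y√(1+z²) = 4.25 + 2×6.65×2.693 = 40.06 m.
Hydraulic radius R = A/P = 138.8/40.06 = 3.465 m.
From Manning's equation, S = [nQ / (1 A R^(2/3))]² = [0.015 × 300 / (1 × 138.8 × 3.465^(2/3))]² = 0.0002.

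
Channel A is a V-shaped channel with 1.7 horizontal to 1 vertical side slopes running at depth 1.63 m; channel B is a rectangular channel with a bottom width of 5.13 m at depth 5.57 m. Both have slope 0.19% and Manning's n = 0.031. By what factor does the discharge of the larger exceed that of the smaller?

11.7

Channel A: For a triangular section with side slope z = 1.7: A = zy² = 1.7×1.63² = 4.517 m²; P = 2y√(1+z²) = 2×1.63×1.972 = 6.43 m. Hydraulic radius R = A/P = 4.517/6.43 = 0.7025 m. Q_A = (1/0.031)·4.517·0.7025^(2/3)·√0.0019 = 5.019 m³/s.
Channel B: Flow area A = b·y = 5.13 × 5.57 = 28.57 m². Wetted perimeter P = b + 2y = 5.13 + 2×5.57 = 16.27 m. Hydraulic radius R = A/P = 28.57/16.27 = 1.756 m. Q_B = (1/0.031)·28.57·1.756^(2/3)·√0.0019 = 58.48 m³/s.
The larger discharge is 58.48 m³/s and the smaller is 5.019 m³/s; the ratio is 11.7.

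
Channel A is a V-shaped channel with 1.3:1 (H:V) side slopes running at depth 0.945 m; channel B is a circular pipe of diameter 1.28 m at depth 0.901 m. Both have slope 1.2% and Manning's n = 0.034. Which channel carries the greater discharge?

channel A

Channel A: For a triangular section with side slope z = 1.3: A = zy² = 1.3×0.945² = 1.161 m²; P = 2y√(1+z²) = 2×0.945×1.64 = 3.1 m. Hydraulic radius R = A/P = 1.161/3.1 = 0.3745 m. Q_A = (1/0.034)·1.161·0.3745^(2/3)·√0.012 = 1.943 m³/s.
Channel B: For a circular section of diameter D = 1.28 m at depth y = 0.901 m, the central angle is θ = 2 arccos(1 − 2y/D) = 3.982 rad. Then A = (D²/8)(θ − sin θ) = 0.968 m² and P = Dθ/2 = 2.548 m. Hydraulic radius R = A/P = 0.968/2.548 = 0.3799 m. Q_B = (1/0.034)·0.968·0.3799^(2/3)·√0.012 = 1.636 m³/s.
Q_A = 1.943 m³/s vs Q_B = 1.636 m³/s, so channel A carries more.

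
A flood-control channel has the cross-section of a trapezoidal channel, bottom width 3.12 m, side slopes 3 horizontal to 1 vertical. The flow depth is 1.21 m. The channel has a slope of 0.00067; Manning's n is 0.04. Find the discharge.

Q = 4.39 m³/s

With bottom width b = 3.12 m and side slope z = 3: A = (b + zy)y = (3.12 + 3×1.21)×1.21 = 8.168 m²; P = b + 2y√(1+z²) = 3.12 + 2×1.21×3.162 = 10.77 m.
Hydraulic radius R = A/P = 8.168/10.77 = 0.7582 m.
Manning's equation: Q = (1/n) A R^(2/3) S^(1/2) = (1/0.04) × 8.168 × 0.7582^(2/3) × 0.00067^(1/2) = 4.39 m³/s.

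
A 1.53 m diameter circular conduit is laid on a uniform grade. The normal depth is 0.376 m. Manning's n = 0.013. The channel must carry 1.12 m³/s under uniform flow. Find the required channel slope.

For a circular section of diameter D = 1.53 m at depth y = 0.376 m, the central angle is θ = 2 arccos(1 − 2y/D) = 2.075 rad. Then A = (D²/8)(θ − sin θ) = 0.3508 m² and P = Dθ/2 = 1.587 m.
Hydraulic radius R = A/P = 0.3508/1.587 = 0.2211 m.
From Manning's equation, S = [nQ / (1 A R^(2/3))]² = [0.013 × 1.12 / (1 × 0.3508 × 0.2211^(2/3))]² = 0.0129.

S = 0.0129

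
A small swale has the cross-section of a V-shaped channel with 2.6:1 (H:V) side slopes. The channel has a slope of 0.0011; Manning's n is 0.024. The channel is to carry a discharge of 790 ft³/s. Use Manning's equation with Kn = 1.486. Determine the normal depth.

y_n = 7.88 ft

Manning's equation rearranged: A R^(2/3) = nQ / (1.486·√S) = 0.024 × 790 / (1.486 × √0.0011) = 384.7.
Trying y = 9.16 ft: A R^(2/3) = 574.6 — over.
Trying y = 6.73 ft: A R^(2/3) = 252.6 — short.
Trying y = 7.88 ft: A R^(2/3) = 384.6 — close enough.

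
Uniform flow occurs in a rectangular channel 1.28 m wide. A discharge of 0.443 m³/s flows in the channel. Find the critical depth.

y_c = 0.23 m

For a rectangular channel, critical depth y_c = (q²/g)^(1/3) where q = Q/b = 0.443/1.28 = 0.3461 m²/s.
So y_c = (0.3461²/9.81)^(1/3) = 0.23 m.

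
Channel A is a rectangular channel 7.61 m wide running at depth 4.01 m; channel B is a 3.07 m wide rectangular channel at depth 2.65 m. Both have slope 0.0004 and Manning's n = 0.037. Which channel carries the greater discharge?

channel A

Channel A: Flow area A = b·y = 7.61 × 4.01 = 30.52 m². Wetted perimeter P = b + 2y = 7.61 + 2×4.01 = 15.63 m. Hydraulic radius R = A/P = 30.52/15.63 = 1.952 m. Q_A = (1/0.037)·30.52·1.952^(2/3)·√0.0004 = 25.77 m³/s.
Channel B: Flow area A = b·y = 3.07 × 2.65 = 8.135 m². Wetted perimeter P = b + 2y = 3.07 + 2×2.65 = 8.37 m. Hydraulic radius R = A/P = 8.135/8.37 = 0.972 m. Q_B = (1/0.037)·8.135·0.972^(2/3)·√0.0004 = 4.315 m³/s.
Q_A = 25.77 m³/s vs Q_B = 4.315 m³/s, so channel A carries more.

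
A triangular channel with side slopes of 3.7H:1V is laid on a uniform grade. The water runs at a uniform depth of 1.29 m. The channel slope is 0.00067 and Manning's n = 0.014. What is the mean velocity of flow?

For a triangular section with side slope z = 3.7: A = zy² = 3.7×1.29² = 6.157 m²; P = 2y√(1+z²) = 2×1.29×3.833 = 9.889 m.
Hydraulic radius R = A/P = 6.157/9.889 = 0.6227 m.
From Manning's equation, V = (1/n) R^(2/3) S^(1/2) = (1/0.014) × 0.6227^(2/3) × 0.00067^(1/2) = 1.35 m/s.

V = 1.35 m/s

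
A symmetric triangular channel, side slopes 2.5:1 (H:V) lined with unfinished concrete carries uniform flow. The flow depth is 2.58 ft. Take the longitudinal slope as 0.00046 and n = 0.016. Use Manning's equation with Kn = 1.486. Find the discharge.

Q = 37.4 ft³/s

For a triangular section with side slope z = 2.5: A = zy² = 2.5×2.58² = 16.64 ft²; P = 2y√(1+z²) = 2×2.58×2.693 = 13.89 ft.
Hydraulic radius R = A/P = 16.64/13.89 = 1.198 ft.
Manning's equation: Q = (1.486/n) A R^(2/3) S^(1/2) = (1.486/0.016) × 16.64 × 1.198^(2/3) × 0.00046^(1/2) = 37.4 ft³/s.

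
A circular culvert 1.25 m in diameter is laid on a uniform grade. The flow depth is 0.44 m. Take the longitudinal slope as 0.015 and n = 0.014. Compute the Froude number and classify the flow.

For a circular section of diameter D = 1.25 m at depth y = 0.44 m, the central angle is θ = 2 arccos(1 − 2y/D) = 2.541 rad. Then A = (D²/8)(θ − sin θ) = 0.3858 m² and P = Dθ/2 = 1.588 m.
Hydraulic radius R = A/P = 0.3858/1.588 = 0.2429 m.
V = (1/n) R^(2/3) √S = (1/0.014) × 0.2429^(2/3) × √0.015 = 3.406 m/s. Hydraulic depth D_h = A/T = 0.3858/1.194 = 0.3231 m.
Froude number Fr = V/√(g·D_h) = 3.406/√(9.81×0.3231) = 1.91, which is greater than 1, so the flow is supercritical.

supercritical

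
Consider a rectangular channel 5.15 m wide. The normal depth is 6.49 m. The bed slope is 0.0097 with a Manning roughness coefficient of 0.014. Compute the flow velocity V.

V = 10.6 m/s

Flow area A = b·y = 5.15 × 6.49 = 33.42 m². Wetted perimeter P = b + 2y = 5.15 + 2×6.49 = 18.13 m.
Hydraulic radius R = A/P = 33.42/18.13 = 1.844 m.
From Manning's equation, V = (1/n) R^(2/3) S^(1/2) = (1/0.014) × 1.844^(2/3) × 0.0097^(1/2) = 10.6 m/s.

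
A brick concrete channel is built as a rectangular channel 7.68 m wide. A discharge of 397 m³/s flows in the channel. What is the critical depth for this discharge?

For a rectangular channel, critical depth y_c = (q²/g)^(1/3) where q = Q/b = 397/7.68 = 51.69 m²/s.
So y_c = (51.69²/9.81)^(1/3) = 6.48 m.

y_c = 6.48 m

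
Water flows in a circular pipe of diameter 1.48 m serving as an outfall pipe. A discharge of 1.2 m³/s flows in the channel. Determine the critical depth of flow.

y_c = 0.559 m

At critical depth, Q² T / (g A³) = 1, i.e. A³/T = Q²/g = 1.2²/9.81 = 0.1468.
At y = 0.669 m: A³/T = 0.2924 — high.
At y = 0.391 m: A³/T = 0.0368 — low.
At y = 0.559 m: A³/T = 0.1468 — matches.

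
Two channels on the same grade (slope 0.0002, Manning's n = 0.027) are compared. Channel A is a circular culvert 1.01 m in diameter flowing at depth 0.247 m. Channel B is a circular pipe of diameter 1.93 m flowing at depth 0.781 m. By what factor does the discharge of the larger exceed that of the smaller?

14.8

Channel A: For a circular section of diameter D = 1.01 m at depth y = 0.247 m, the central angle is θ = 2 arccos(1 − 2y/D) = 2.069 rad. Then A = (D²/8)(θ − sin θ) = 0.1518 m² and P = Dθ/2 = 1.045 m. Hydraulic radius R = A/P = 0.1518/1.045 = 0.1453 m. Q_A = (1/0.027)·0.1518·0.1453^(2/3)·√0.0002 = 0.02198 m³/s.
Channel B: For a circular section of diameter D = 1.93 m at depth y = 0.781 m, the central angle is θ = 2 arccos(1 − 2y/D) = 2.758 rad. Then A = (D²/8)(θ − sin θ) = 1.11 m² and P = Dθ/2 = 2.661 m. Hydraulic radius R = A/P = 1.11/2.661 = 0.417 m. Q_B = (1/0.027)·1.11·0.417^(2/3)·√0.0002 = 0.3245 m³/s.
The larger discharge is 0.3245 m³/s and the smaller is 0.02198 m³/s; the ratio is 14.8.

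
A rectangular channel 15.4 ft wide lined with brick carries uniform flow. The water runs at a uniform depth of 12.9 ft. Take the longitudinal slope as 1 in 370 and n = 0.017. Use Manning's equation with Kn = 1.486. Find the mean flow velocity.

Flow area A = b·y = 15.4 × 12.9 = 198.7 ft². Wetted perimeter P = b + 2y = 15.4 + 2×12.9 = 41.2 ft.
Hydraulic radius R = A/P = 198.7/41.2 = 4.822 ft.
From Manning's equation, V = (1.486/n) R^(2/3) S^(1/2) = (1.486/0.017) × 4.822^(2/3) × 0.002703^(1/2) = 13 ft/s.

V = 13 ft/s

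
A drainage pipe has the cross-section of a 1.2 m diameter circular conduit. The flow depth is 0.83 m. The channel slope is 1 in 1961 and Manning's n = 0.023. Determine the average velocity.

For a circular section of diameter D = 1.2 m at depth y = 0.83 m, the central angle is θ = 2 arccos(1 − 2y/D) = 3.928 rad. Then A = (D²/8)(θ − sin θ) = 0.8346 m² and P = Dθ/2 = 2.357 m.
Hydraulic radius R = A/P = 0.8346/2.357 = 0.3541 m.
From Manning's equation, V = (1/n) R^(2/3) S^(1/2) = (1/0.023) × 0.3541^(2/3) × 0.0005099^(1/2) = 0.491 m/s.

V = 0.491 m/s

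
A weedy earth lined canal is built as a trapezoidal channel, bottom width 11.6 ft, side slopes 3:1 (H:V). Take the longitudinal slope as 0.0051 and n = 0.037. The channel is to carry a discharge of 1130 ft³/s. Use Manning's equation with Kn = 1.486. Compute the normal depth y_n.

y_n = 5.85 ft

Manning's equation rearranged: A R^(2/3) = nQ / (1.486·√S) = 0.037 × 1130 / (1.486 × √0.0051) = 394.
Try y = 6.35 ft: A R^(2/3) = 470.6 — high.
Try y = 4.62 ft: A R^(2/3) = 238.2 — low.
Try y = 5.85 ft: A R^(2/3) = 393.8 — close enough.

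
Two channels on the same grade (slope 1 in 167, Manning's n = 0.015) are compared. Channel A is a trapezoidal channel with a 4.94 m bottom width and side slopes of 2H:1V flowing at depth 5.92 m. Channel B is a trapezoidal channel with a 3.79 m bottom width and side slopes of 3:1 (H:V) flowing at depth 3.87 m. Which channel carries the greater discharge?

Channel A: With bottom width b = 4.94 m and side slope z = 2: A = (b + zy)y = (4.94 + 2×5.92)×5.92 = 99.34 m²; P = b + 2y√(1+z²) = 4.94 + 2×5.92×2.236 = 31.42 m. Hydraulic radius R = A/P = 99.34/31.42 = 3.162 m. Q_A = (1/0.015)·99.34·3.162^(2/3)·√0.005988 = 1104 m³/s.
Channel B: With bottom width b = 3.79 m and side slope z = 3: A = (b + zy)y = (3.79 + 3×3.87)×3.87 = 59.6 m²; P = b + 2y√(1+z²) = 3.79 + 2×3.87×3.162 = 28.27 m. Hydraulic radius R = A/P = 59.6/28.27 = 2.108 m. Q_B = (1/0.015)·59.6·2.108^(2/3)·√0.005988 = 505.5 m³/s.
Q_A = 1104 m³/s vs Q_B = 505.5 m³/s, so channel A carries more.

channel A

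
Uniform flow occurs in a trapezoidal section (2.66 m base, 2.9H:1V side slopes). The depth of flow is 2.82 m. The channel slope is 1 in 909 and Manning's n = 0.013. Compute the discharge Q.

Q = 104 m³/s

With bottom width b = 2.66 m and side slope z = 2.9: A = (b + zy)y = (2.66 + 2.9×2.82)×2.82 = 30.56 m²; P = b + 2y√(1+z²) = 2.66 + 2×2.82×3.068 = 19.96 m.
Hydraulic radius R = A/P = 30.56/19.96 = 1.531 m.
Manning's equation: Q = (1/n) A R^(2/3) S^(1/2) = (1/0.013) × 30.56 × 1.531^(2/3) × 0.0011^(1/2) = 104 m³/s.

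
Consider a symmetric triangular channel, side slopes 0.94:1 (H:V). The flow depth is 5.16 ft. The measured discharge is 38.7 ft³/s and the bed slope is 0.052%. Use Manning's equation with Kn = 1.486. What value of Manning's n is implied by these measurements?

For a triangular section with side slope z = 0.94: A = zy² = 0.94×5.16² = 25.03 ft²; P = 2y√(1+z²) = 2×5.16×1.372 = 14.16 ft.
Hydraulic radius R = A/P = 25.03/14.16 = 1.767 ft.
Rearranging Manning's equation: n = (1.486/Q) A R^(2/3) S^(1/2) = (1.486/38.7) × 25.03 × 1.767^(2/3) × √0.00052 = 0.032.

n = 0.032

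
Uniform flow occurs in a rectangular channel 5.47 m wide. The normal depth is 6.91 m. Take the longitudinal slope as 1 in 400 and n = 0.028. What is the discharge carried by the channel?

Q = 106 m³/s

Flow area A = b·y = 5.47 × 6.91 = 37.8 m². Wetted perimeter P = b + 2y = 5.47 + 2×6.91 = 19.29 m.
Hydraulic radius R = A/P = 37.8/19.29 = 1.959 m.
Manning's equation: Q = (1/n) A R^(2/3) S^(1/2) = (1/0.028) × 37.8 × 1.959^(2/3) × 0.0025^(1/2) = 106 m³/s.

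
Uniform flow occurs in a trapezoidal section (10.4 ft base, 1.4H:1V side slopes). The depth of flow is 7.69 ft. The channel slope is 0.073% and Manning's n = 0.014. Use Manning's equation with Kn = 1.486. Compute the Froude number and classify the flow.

subcritical

With bottom width b = 10.4 ft and side slope z = 1.4: A = (b + zy)y = (10.4 + 1.4×7.69)×7.69 = 162.8 ft²; P = b + 2y√(1+z²) = 10.4 + 2×7.69×1.72 = 36.86 ft.
Hydraulic radius R = A/P = 162.8/36.86 = 4.416 ft.
V = (1.486/n) R^(2/3) √S = (1.486/0.014) × 4.416^(2/3) × √0.00073 = 7.719 ft/s. Hydraulic depth D_h = A/T = 162.8/31.93 = 5.097 ft.
Froude number Fr = V/√(g·D_h) = 7.719/√(32.2×5.097) = 0.602, which is less than 1, so the flow is subcritical.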